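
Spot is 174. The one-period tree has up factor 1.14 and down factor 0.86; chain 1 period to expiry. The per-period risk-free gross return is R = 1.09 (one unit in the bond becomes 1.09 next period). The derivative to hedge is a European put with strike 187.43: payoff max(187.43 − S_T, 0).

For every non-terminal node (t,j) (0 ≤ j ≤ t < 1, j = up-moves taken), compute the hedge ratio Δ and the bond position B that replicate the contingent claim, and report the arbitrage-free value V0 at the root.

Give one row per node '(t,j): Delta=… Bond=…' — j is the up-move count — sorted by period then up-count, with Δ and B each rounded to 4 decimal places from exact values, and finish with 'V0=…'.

Under the risk-neutral measure, an up-move has probability p* = (R−d)/(u−d) = 0.8214 and values discount at R = 1.09.
Terminal payoffs: V(1,0)=37.7900, V(1,1)=0.0000
(0,0): S=174.0000. Δ = (V_up−V_dn)/(S_up−S_dn) = (0.0000−37.7900)/(198.3600−149.6400) = -0.7757. V = [p*·0.0000 + (1−p*)·37.7900]/1.09 = 6.1910. B = V − Δ·S = 141.1553.
Each (Δ,B) replicates both successor values, so the strategy is self-financing and V0 is arbitrage-free.

(0,0): Delta=-0.7757 Bond=141.1553
V0=6.1910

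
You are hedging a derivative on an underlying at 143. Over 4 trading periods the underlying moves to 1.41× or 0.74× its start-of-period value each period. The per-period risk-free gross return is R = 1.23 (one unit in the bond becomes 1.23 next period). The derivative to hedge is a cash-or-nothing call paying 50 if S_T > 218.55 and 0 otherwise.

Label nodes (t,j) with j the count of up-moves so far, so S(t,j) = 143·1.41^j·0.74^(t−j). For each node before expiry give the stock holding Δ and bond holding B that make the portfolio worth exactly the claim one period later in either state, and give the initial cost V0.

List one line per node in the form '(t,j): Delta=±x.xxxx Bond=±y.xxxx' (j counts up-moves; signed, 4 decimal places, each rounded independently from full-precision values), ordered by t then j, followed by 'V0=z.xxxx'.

Since d<R<u, set p* = (R−d)/(u−d) = 0.7313; price each node as the discounted p*-expectation of its children.
Terminal payoffs: V(4,0)=0.0000, V(4,1)=0.0000, V(4,2)=0.0000, V(4,3)=50.0000, V(4,4)=50.0000
  t=3,j=0: stock 57.9470 → up 81.7053 (V=0.0000), down 42.8808 (V=0.0000). Price 0.0000; hedge Δ=0.0000, bond B=0.0000.
  t=3,j=1: stock 110.4126 → up 155.6817 (V=0.0000), down 81.7053 (V=0.0000). Price 0.0000; hedge Δ=0.0000, bond B=0.0000.
  t=3,j=2: stock 210.3807 → up 296.6368 (V=50.0000), down 155.6817 (V=0.0000). Price 29.7294; hedge Δ=0.3547, bond B=-44.8975.
  t=3,j=3: stock 400.8606 → up 565.2135 (V=50.0000), down 296.6368 (V=50.0000). Price 40.6504; hedge Δ=0.0000, bond B=40.6504.
  t=2,j=0: stock 78.3068 → up 110.4126 (V=0.0000), down 57.9470 (V=0.0000). Price 0.0000; hedge Δ=0.0000, bond B=0.0000.
  t=2,j=1: stock 149.2062 → up 210.3807 (V=29.7294), down 110.4126 (V=0.0000). Price 17.6767; hedge Δ=0.2974, bond B=-26.6955.
  t=2,j=2: stock 284.2983 → up 400.8606 (V=40.6504), down 210.3807 (V=29.7294). Price 30.6637; hedge Δ=0.0573, bond B=14.3637.
  t=1,j=0: stock 105.8200 → up 149.2062 (V=17.6767), down 78.3068 (V=0.0000). Price 10.5104; hedge Δ=0.2493, bond B=-15.8728.
  t=1,j=1: stock 201.6300 → up 284.2983 (V=30.6637), down 149.2062 (V=17.6767). Price 22.0933; hedge Δ=0.0961, bond B=2.7097.
  t=0,j=0: stock 143.0000 → up 201.6300 (V=22.0933), down 105.8200 (V=10.5104). Price 15.4321; hedge Δ=0.1209, bond B=-1.8558.
Self-financing check: at every node Δ·S+B equals the discounted successor values.

(0,0): Delta=0.1209 Bond=-1.8558
(1,0): Delta=0.2493 Bond=-15.8728
(1,1): Delta=0.0961 Bond=2.7097
(2,0): Delta=0.0000 Bond=0.0000
(2,1): Delta=0.2974 Bond=-26.6955
(2,2): Delta=0.0573 Bond=14.3637
(3,0): Delta=0.0000 Bond=0.0000
(3,1): Delta=0.0000 Bond=0.0000
(3,2): Delta=0.3547 Bond=-44.8975
(3,3): Delta=0.0000 Bond=40.6504
V0=15.4321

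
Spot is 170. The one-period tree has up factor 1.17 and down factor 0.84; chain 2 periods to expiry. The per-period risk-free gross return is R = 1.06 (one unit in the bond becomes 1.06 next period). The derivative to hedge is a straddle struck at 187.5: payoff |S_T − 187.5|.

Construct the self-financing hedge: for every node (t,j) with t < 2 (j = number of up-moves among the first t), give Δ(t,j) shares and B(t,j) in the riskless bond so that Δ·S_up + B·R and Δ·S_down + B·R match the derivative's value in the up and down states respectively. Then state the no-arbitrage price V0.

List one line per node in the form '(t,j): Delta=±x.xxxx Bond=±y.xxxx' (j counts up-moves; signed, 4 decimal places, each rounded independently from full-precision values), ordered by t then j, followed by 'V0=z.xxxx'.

Risk-neutral probability p* = (R−d)/(u−d) = (1.06−0.84)/(1.17−0.84) = 0.6667.
Terminal payoffs: V(2,0)=67.5480, V(2,1)=20.4240, V(2,2)=45.2130
  t=1,j=0: stock 142.8000 → up 167.0760 (V=20.4240), down 119.9520 (V=67.5480). Price 34.0868; hedge Δ=-1.0000, bond B=176.8868.
  t=1,j=1: stock 198.9000 → up 232.7130 (V=45.2130), down 167.0760 (V=20.4240). Price 34.8585; hedge Δ=0.3777, bond B=-40.2597.
  t=0,j=0: stock 170.0000 → up 198.9000 (V=34.8585), down 142.8000 (V=34.0868). Price 32.6427; hedge Δ=0.0138, bond B=30.3042.
Self-financing check: at every node Δ·S+B equals the discounted successor values.

(0,0): Delta=0.0138 Bond=30.3042
(1,0): Delta=-1.0000 Bond=176.8868
(1,1): Delta=0.3777 Bond=-40.2597
V0=32.6427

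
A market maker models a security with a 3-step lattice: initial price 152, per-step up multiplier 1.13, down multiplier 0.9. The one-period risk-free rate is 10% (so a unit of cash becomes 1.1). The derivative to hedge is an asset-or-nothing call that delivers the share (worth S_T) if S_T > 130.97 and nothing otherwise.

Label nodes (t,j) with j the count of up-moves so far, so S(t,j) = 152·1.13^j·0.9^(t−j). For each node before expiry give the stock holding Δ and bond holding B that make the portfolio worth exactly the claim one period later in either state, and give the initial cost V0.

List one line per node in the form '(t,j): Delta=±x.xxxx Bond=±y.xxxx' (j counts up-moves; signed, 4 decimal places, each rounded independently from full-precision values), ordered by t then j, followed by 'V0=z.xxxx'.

(0,0): Delta=1.0446 Bond=-6.9587
(1,0): Delta=1.4176 Bond=-58.6854
(1,1): Delta=1.0000 Bond=0.0000
(2,0): Delta=4.9130 Bond=-494.9132
(2,1): Delta=1.0000 Bond=0.0000
(2,2): Delta=1.0000 Bond=0.0000
V0=151.8153

Under the risk-neutral measure, an up-move has probability p* = (R−d)/(u−d) = 0.8696 and values discount at R = 1.1.
At expiry t=3: V(3,0)=0.0000, V(3,1)=139.1256, V(3,2)=174.6799, V(3,3)=219.3203
Node (2,0) S=123.1200: V=(p*·139.1256+(1−p*)·0.0000)/1.1=109.9807; Δ=(139.1256−0.0000)/(139.1256−110.8080)=4.9130; B=V−Δ·S=-494.9132
Node (2,1) S=154.5840: V=(p*·174.6799+(1−p*)·139.1256)/1.1=154.5840; Δ=(174.6799−139.1256)/(174.6799−139.1256)=1.0000; B=V−Δ·S=0.0000
Node (2,2) S=194.0888: V=(p*·219.3203+(1−p*)·174.6799)/1.1=194.0888; Δ=(219.3203−174.6799)/(219.3203−174.6799)=1.0000; B=V−Δ·S=0.0000
Node (1,0) S=136.8000: V=(p*·154.5840+(1−p*)·109.9807)/1.1=135.2420; Δ=(154.5840−109.9807)/(154.5840−123.1200)=1.4176; B=V−Δ·S=-58.6854
Node (1,1) S=171.7600: V=(p*·194.0888+(1−p*)·154.5840)/1.1=171.7600; Δ=(194.0888−154.5840)/(194.0888−154.5840)=1.0000; B=V−Δ·S=0.0000
Node (0,0) S=152.0000: V=(p*·171.7600+(1−p*)·135.2420)/1.1=151.8153; Δ=(171.7600−135.2420)/(171.7600−136.8000)=1.0446; B=V−Δ·S=-6.9587
Each (Δ,B) replicates both successor values, so the strategy is self-financing and V0 is arbitrage-free.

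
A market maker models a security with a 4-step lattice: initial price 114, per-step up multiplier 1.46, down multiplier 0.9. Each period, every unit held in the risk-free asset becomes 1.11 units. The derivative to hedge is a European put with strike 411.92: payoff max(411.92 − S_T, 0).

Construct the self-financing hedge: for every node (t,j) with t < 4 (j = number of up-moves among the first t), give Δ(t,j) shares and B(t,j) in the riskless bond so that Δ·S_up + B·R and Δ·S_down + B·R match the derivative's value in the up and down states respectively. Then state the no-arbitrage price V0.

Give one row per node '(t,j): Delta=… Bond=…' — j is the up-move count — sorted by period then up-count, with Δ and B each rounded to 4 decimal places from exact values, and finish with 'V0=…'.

Risk-neutral probability p* = (R−d)/(u−d) = (1.11−0.9)/(1.46−0.9) = 0.3750.
Terminal payoffs: V(4,0)=337.1246, V(4,1)=290.5852, V(4,2)=215.0881, V(4,3)=92.6148, V(4,4)=0.0000
Node (3,0) S=83.1060: V=(p*·290.5852+(1−p*)·337.1246)/1.11=287.9931; Δ=(290.5852−337.1246)/(121.3348−74.7954)=-1.0000; B=V−Δ·S=371.0991
Node (3,1) S=134.8164: V=(p*·215.0881+(1−p*)·290.5852)/1.11=236.2827; Δ=(215.0881−290.5852)/(196.8319−121.3348)=-1.0000; B=V−Δ·S=371.0991
Node (3,2) S=218.7022: V=(p*·92.6148+(1−p*)·215.0881)/1.11=152.3969; Δ=(92.6148−215.0881)/(319.3052−196.8319)=-1.0000; B=V−Δ·S=371.0991
Node (3,3) S=354.7835: V=(p*·0.0000+(1−p*)·92.6148)/1.11=52.1480; Δ=(0.0000−92.6148)/(517.9839−319.3052)=-0.4662; B=V−Δ·S=217.5317
Node (2,0) S=92.3400: V=(p*·236.2827+(1−p*)·287.9931)/1.11=241.9835; Δ=(236.2827−287.9931)/(134.8164−83.1060)=-1.0000; B=V−Δ·S=334.3235
Node (2,1) S=149.7960: V=(p*·152.3969+(1−p*)·236.2827)/1.11=184.5275; Δ=(152.3969−236.2827)/(218.7022−134.8164)=-1.0000; B=V−Δ·S=334.3235
Node (2,2) S=243.0024: V=(p*·52.1480+(1−p*)·152.3969)/1.11=103.4267; Δ=(52.1480−152.3969)/(354.7835−218.7022)=-0.7367; B=V−Δ·S=282.4426
Node (1,0) S=102.6000: V=(p*·184.5275+(1−p*)·241.9835)/1.11=198.5924; Δ=(184.5275−241.9835)/(149.7960−92.3400)=-1.0000; B=V−Δ·S=301.1924
Node (1,1) S=166.4400: V=(p*·103.4267+(1−p*)·184.5275)/1.11=138.8421; Δ=(103.4267−184.5275)/(243.0024−149.7960)=-0.8701; B=V−Δ·S=283.6650
Node (0,0) S=114.0000: V=(p*·138.8421+(1−p*)·198.5924)/1.11=158.7261; Δ=(138.8421−198.5924)/(166.4400−102.6000)=-0.9359; B=V−Δ·S=265.4231
Root portfolio cost Δ·114+B reproduces V0=158.7261.

(0,0): Delta=-0.9359 Bond=265.4231
(1,0): Delta=-1.0000 Bond=301.1924
(1,1): Delta=-0.8701 Bond=283.6650
(2,0): Delta=-1.0000 Bond=334.3235
(2,1): Delta=-1.0000 Bond=334.3235
(2,2): Delta=-0.7367 Bond=282.4426
(3,0): Delta=-1.0000 Bond=371.0991
(3,1): Delta=-1.0000 Bond=371.0991
(3,2): Delta=-1.0000 Bond=371.0991
(3,3): Delta=-0.4662 Bond=217.5317
V0=158.7261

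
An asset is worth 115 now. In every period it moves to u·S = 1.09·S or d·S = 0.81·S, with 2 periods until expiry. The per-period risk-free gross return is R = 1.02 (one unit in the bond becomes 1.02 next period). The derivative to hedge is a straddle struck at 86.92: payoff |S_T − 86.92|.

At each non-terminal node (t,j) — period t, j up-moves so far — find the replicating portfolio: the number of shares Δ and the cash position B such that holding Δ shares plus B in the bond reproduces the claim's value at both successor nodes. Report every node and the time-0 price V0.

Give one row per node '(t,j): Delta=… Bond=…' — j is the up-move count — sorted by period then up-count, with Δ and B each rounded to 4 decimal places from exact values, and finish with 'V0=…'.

(0,0): Delta=0.8254 Bond=-62.0890
(1,0): Delta=0.1206 Bond=2.3240
(1,1): Delta=1.0000 Bond=-85.2157
V0=32.8331

Risk-neutral probability p* = (R−d)/(u−d) = (1.02−0.81)/(1.09−0.81) = 0.7500.
At expiry t=2: V(2,0)=11.4685, V(2,1)=14.6135, V(2,2)=49.7115
  t=1,j=0: stock 93.1500 → up 101.5335 (V=14.6135), down 75.4515 (V=11.4685). Price 13.5561; hedge Δ=0.1206, bond B=2.3240.
  t=1,j=1: stock 125.3500 → up 136.6315 (V=49.7115), down 101.5335 (V=14.6135). Price 40.1343; hedge Δ=1.0000, bond B=-85.2157.
  t=0,j=0: stock 115.0000 → up 125.3500 (V=40.1343), down 93.1500 (V=13.5561). Price 32.8331; hedge Δ=0.8254, bond B=-62.0890.
Self-financing check: at every node Δ·S+B equals the discounted successor values.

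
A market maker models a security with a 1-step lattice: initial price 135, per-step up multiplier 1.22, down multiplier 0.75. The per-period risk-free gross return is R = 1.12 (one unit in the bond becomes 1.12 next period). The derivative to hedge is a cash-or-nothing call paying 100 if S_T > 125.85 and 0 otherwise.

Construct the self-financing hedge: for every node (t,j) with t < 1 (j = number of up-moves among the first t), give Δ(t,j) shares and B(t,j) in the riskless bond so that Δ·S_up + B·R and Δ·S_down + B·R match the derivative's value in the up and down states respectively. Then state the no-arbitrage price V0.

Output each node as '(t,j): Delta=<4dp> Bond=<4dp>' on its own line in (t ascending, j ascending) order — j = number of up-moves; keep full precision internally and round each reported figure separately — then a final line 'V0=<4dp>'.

(0,0): Delta=1.5760 Bond=-142.4772
V0=70.2888

Risk-neutral probability p* = (R−d)/(u−d) = (1.12−0.75)/(1.22−0.75) = 0.7872.
Payoff layer (t=1): V(1,0)=0.0000, V(1,1)=100.0000
(0,0): S=135.0000. Δ = (V_up−V_dn)/(S_up−S_dn) = (100.0000−0.0000)/(164.7000−101.2500) = 1.5760. V = [p*·100.0000 + (1−p*)·0.0000]/1.12 = 70.2888. B = V − Δ·S = -142.4772.
Root portfolio cost Δ·135+B reproduces V0=70.2888.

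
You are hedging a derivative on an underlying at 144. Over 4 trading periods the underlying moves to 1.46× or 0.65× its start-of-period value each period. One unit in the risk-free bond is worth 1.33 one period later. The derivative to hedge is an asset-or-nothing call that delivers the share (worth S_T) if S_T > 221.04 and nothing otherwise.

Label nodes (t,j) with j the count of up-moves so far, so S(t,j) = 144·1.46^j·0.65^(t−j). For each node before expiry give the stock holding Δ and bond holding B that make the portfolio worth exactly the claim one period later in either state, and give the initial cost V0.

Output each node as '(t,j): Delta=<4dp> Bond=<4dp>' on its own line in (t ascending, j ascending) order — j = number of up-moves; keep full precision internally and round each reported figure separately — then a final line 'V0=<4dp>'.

(0,0): Delta=1.1429 Bond=-25.3503
(1,0): Delta=1.5308 Bond=-70.0254
(1,1): Delta=1.1099 Bond=-26.7744
(2,0): Delta=0.0000 Bond=0.0000
(2,1): Delta=1.6611 Bond=-110.9388
(2,2): Delta=1.0629 Bond=-21.2089
(3,0): Delta=0.0000 Bond=0.0000
(3,1): Delta=0.0000 Bond=0.0000
(3,2): Delta=1.8025 Bond=-175.7564
(3,3): Delta=1.0000 Bond=0.0000
V0=139.2239

Since d<R<u, set p* = (R−d)/(u−d) = 0.8395; price each node as the discounted p*-expectation of its children.
Payoff layer (t=4): V(4,0)=0.0000, V(4,1)=0.0000, V(4,2)=0.0000, V(4,3)=291.2959, V(4,4)=654.2955
Node (3,0) S=39.5460: V=(p*·0.0000+(1−p*)·0.0000)/1.33=0.0000; Δ=(0.0000−0.0000)/(57.7372−25.7049)=0.0000; B=V−Δ·S=0.0000
Node (3,1) S=88.8264: V=(p*·0.0000+(1−p*)·0.0000)/1.33=0.0000; Δ=(0.0000−0.0000)/(129.6865−57.7372)=0.0000; B=V−Δ·S=0.0000
Node (3,2) S=199.5178: V=(p*·291.2959+(1−p*)·0.0000)/1.33=183.8682; Δ=(291.2959−0.0000)/(291.2959−129.6865)=1.8025; B=V−Δ·S=-175.7564
Node (3,3) S=448.1476: V=(p*·654.2955+(1−p*)·291.2959)/1.33=448.1476; Δ=(654.2955−291.2959)/(654.2955−291.2959)=1.0000; B=V−Δ·S=0.0000
Node (2,0) S=60.8400: V=(p*·0.0000+(1−p*)·0.0000)/1.33=0.0000; Δ=(0.0000−0.0000)/(88.8264−39.5460)=0.0000; B=V−Δ·S=0.0000
Node (2,1) S=136.6560: V=(p*·183.8682+(1−p*)·0.0000)/1.33=116.0590; Δ=(183.8682−0.0000)/(199.5178−88.8264)=1.6611; B=V−Δ·S=-110.9388
Node (2,2) S=306.9504: V=(p*·448.1476+(1−p*)·183.8682)/1.33=305.0619; Δ=(448.1476−183.8682)/(448.1476−199.5178)=1.0629; B=V−Δ·S=-21.2089
Node (1,0) S=93.6000: V=(p*·116.0590+(1−p*)·0.0000)/1.33=73.2573; Δ=(116.0590−0.0000)/(136.6560−60.8400)=1.5308; B=V−Δ·S=-70.0254
Node (1,1) S=210.2400: V=(p*·305.0619+(1−p*)·116.0590)/1.33=206.5625; Δ=(305.0619−116.0590)/(306.9504−136.6560)=1.1099; B=V−Δ·S=-26.7744
Node (0,0) S=144.0000: V=(p*·206.5625+(1−p*)·73.2573)/1.33=139.2239; Δ=(206.5625−73.2573)/(210.2400−93.6000)=1.1429; B=V−Δ·S=-25.3503
Each (Δ,B) replicates both successor values, so the strategy is self-financing and V0 is arbitrage-free.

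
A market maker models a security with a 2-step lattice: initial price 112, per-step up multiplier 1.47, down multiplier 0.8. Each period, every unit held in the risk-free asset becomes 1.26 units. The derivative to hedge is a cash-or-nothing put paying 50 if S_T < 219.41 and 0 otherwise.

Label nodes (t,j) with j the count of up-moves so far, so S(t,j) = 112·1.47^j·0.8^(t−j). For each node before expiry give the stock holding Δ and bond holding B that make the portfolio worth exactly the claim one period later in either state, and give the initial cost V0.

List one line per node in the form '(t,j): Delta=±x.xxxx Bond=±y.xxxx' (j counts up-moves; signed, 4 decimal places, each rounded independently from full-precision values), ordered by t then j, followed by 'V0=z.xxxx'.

The replicating-portfolio and risk-neutral prices coincide; use p* = (1.26−0.8)/(1.47−0.8) = 0.6866 for the latter.
Payoff layer (t=2): V(2,0)=50.0000, V(2,1)=50.0000, V(2,2)=0.0000
  t=1,j=0: stock 89.6000 → up 131.7120 (V=50.0000), down 71.6800 (V=50.0000). Price 39.6825; hedge Δ=0.0000, bond B=39.6825.
  t=1,j=1: stock 164.6400 → up 242.0208 (V=0.0000), down 131.7120 (V=50.0000). Price 12.4378; hedge Δ=-0.4533, bond B=87.0647.
  t=0,j=0: stock 112.0000 → up 164.6400 (V=12.4378), down 89.6000 (V=39.6825). Price 16.6486; hedge Δ=-0.3631, bond B=57.3123.
Root portfolio cost Δ·112+B reproduces V0=16.6486.

(0,0): Delta=-0.3631 Bond=57.3123
(1,0): Delta=0.0000 Bond=39.6825
(1,1): Delta=-0.4533 Bond=87.0647
V0=16.6486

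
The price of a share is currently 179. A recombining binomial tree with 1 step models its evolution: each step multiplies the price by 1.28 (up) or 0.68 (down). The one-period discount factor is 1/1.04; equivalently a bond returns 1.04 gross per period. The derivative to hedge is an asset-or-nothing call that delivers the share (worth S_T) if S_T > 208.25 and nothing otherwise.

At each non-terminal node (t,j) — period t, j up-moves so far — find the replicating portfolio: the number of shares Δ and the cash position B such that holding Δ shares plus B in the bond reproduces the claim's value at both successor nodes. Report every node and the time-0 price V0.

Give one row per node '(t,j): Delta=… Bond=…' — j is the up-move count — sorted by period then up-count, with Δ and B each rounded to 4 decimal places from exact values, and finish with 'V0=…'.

(0,0): Delta=2.1333 Bond=-249.6821
V0=132.1846

Since d<R<u, set p* = (R−d)/(u−d) = 0.6000; price each node as the discounted p*-expectation of its children.
Terminal payoffs: V(1,0)=0.0000, V(1,1)=229.1200
(0,0): S=179.0000. Δ = (V_up−V_dn)/(S_up−S_dn) = (229.1200−0.0000)/(229.1200−121.7200) = 2.1333. V = [p*·229.1200 + (1−p*)·0.0000]/1.04 = 132.1846. B = V − Δ·S = -249.6821.
Check: Δ(0,0)·S0 + B(0,0) = 132.1846 = V0.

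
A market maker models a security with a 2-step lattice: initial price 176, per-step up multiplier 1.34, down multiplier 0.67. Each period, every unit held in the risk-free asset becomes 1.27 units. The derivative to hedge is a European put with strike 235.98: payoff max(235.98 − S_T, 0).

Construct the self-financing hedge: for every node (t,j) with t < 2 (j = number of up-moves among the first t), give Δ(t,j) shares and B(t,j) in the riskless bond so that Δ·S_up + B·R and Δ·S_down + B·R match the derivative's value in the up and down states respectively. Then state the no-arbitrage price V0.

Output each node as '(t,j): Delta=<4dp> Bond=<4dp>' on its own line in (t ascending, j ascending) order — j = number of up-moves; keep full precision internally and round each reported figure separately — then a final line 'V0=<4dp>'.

(0,0): Delta=-0.5213 Bond=101.8646
(1,0): Delta=-1.0000 Bond=185.8110
(1,1): Delta=-0.4934 Bond=122.7830
V0=10.1079

No-arbitrage ⇒ martingale measure with p* = (R−d)/(u−d) = 0.8955.
At expiry t=2: V(2,0)=156.9736, V(2,1)=77.9672, V(2,2)=0.0000
  t=1,j=0: stock 117.9200 → up 158.0128 (V=77.9672), down 79.0064 (V=156.9736). Price 67.8910; hedge Δ=-1.0000, bond B=185.8110.
  t=1,j=1: stock 235.8400 → up 316.0256 (V=0.0000), down 158.0128 (V=77.9672). Price 6.4140; hedge Δ=-0.4934, bond B=122.7830.
  t=0,j=0: stock 176.0000 → up 235.8400 (V=6.4140), down 117.9200 (V=67.8910). Price 10.1079; hedge Δ=-0.5213, bond B=101.8646.
The time-0 hedge costs 10.1079, which is the no-arbitrage price.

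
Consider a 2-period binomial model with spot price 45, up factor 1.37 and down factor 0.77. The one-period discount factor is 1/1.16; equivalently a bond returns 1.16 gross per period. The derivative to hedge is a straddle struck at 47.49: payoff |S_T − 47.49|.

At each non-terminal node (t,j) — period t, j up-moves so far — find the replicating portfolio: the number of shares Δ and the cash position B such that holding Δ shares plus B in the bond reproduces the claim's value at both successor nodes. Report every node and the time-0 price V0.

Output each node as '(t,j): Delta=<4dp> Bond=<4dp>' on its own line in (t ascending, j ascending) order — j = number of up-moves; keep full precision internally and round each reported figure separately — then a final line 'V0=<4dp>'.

(0,0): Delta=0.5345 Bond=-10.5448
(1,0): Delta=-1.0000 Bond=40.9397
(1,1): Delta=0.9989 Bond=-40.8629
V0=13.5093

No-arbitrage ⇒ martingale measure with p* = (R−d)/(u−d) = 0.6500.
Terminal values V(2,·): V(2,0)=20.8095, V(2,1)=0.0195, V(2,2)=36.9705
  t=1,j=0: stock 34.6500 → up 47.4705 (V=0.0195), down 26.6805 (V=20.8095). Price 6.2897; hedge Δ=-1.0000, bond B=40.9397.
  t=1,j=1: stock 61.6500 → up 84.4605 (V=36.9705), down 47.4705 (V=0.0195). Price 20.7221; hedge Δ=0.9989, bond B=-40.8629.
  t=0,j=0: stock 45.0000 → up 61.6500 (V=20.7221), down 34.6500 (V=6.2897). Price 13.5093; hedge Δ=0.5345, bond B=-10.5448.
Root portfolio cost Δ·45+B reproduces V0=13.5093.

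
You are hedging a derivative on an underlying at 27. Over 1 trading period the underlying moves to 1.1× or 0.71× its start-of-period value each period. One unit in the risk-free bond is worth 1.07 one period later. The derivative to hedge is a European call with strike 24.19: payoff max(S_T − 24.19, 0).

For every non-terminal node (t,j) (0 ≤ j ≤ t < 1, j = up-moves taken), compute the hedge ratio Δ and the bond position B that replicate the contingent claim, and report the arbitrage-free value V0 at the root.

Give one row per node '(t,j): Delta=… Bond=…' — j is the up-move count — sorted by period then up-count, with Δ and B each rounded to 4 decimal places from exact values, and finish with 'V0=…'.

(0,0): Delta=0.5233 Bond=-9.3748
V0=4.7534

Under the risk-neutral measure, an up-move has probability p* = (R−d)/(u−d) = 0.9231 and values discount at R = 1.07.
Payoff layer (t=1): V(1,0)=0.0000, V(1,1)=5.5100
  t=0,j=0: stock 27.0000 → up 29.7000 (V=5.5100), down 19.1700 (V=0.0000). Price 4.7534; hedge Δ=0.5233, bond B=-9.3748.
The time-0 hedge costs 4.7534, which is the no-arbitrage price.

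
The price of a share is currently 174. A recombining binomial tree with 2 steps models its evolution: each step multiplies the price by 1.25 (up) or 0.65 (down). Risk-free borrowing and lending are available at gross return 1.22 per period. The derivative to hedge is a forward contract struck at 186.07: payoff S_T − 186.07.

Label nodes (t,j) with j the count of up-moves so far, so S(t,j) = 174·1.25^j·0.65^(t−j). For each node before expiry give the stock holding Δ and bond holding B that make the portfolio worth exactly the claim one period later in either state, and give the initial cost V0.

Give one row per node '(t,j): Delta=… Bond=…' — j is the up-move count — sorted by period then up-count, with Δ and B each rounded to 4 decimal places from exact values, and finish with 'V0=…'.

(0,0): Delta=1.0000 Bond=-125.0134
(1,0): Delta=1.0000 Bond=-152.5164
(1,1): Delta=1.0000 Bond=-152.5164
V0=48.9866

No-arbitrage ⇒ martingale measure with p* = (R−d)/(u−d) = 0.9500.
Terminal values V(2,·): V(2,0)=-112.5550, V(2,1)=-44.6950, V(2,2)=85.8050
  t=1,j=0: stock 113.1000 → up 141.3750 (V=-44.6950), down 73.5150 (V=-112.5550). Price -39.4164; hedge Δ=1.0000, bond B=-152.5164.
  t=1,j=1: stock 217.5000 → up 271.8750 (V=85.8050), down 141.3750 (V=-44.6950). Price 64.9836; hedge Δ=1.0000, bond B=-152.5164.
  t=0,j=0: stock 174.0000 → up 217.5000 (V=64.9836), down 113.1000 (V=-39.4164). Price 48.9866; hedge Δ=1.0000, bond B=-125.0134.
Each (Δ,B) replicates both successor values, so the strategy is self-financing and V0 is arbitrage-free.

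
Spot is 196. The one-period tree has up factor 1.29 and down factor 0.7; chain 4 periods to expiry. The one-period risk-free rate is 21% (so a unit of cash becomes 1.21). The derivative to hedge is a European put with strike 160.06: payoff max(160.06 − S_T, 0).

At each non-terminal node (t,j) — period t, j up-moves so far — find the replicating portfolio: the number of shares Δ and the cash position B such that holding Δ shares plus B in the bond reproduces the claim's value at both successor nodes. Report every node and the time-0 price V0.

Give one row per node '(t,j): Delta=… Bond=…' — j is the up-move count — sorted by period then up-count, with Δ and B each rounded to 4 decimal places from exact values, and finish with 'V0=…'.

(0,0): Delta=-0.0179 Bond=3.8206
(1,0): Delta=-0.1522 Bond=23.0617
(1,1): Delta=-0.0064 Bond=1.7305
(2,0): Delta=-1.0000 Bond=109.3231
(2,1): Delta=-0.0801 Bond=15.1331
(2,2): Delta=-0.0001 Bond=0.0486
(3,0): Delta=-1.0000 Bond=132.2810
(3,1): Delta=-1.0000 Bond=132.2810
(3,2): Delta=-0.0018 Bond=0.4334
(3,3): Delta=0.0000 Bond=0.0000
V0=0.3219

No-arbitrage ⇒ martingale measure with p* = (R−d)/(u−d) = 0.8644.
Payoff layer (t=4): V(4,0)=113.0004, V(4,1)=73.3359, V(4,2)=0.2398, V(4,3)=0.0000, V(4,4)=0.0000
(3,0): S=67.2280. Δ = (V_up−V_dn)/(S_up−S_dn) = (73.3359−113.0004)/(86.7241−47.0596) = -1.0000. V = [p*·73.3359 + (1−p*)·113.0004]/1.21 = 65.0530. B = V − Δ·S = 132.2810.
(3,1): S=123.8916. Δ = (V_up−V_dn)/(S_up−S_dn) = (0.2398−73.3359)/(159.8202−86.7241) = -1.0000. V = [p*·0.2398 + (1−p*)·73.3359]/1.21 = 8.3894. B = V − Δ·S = 132.2810.
(3,2): S=228.3145. Δ = (V_up−V_dn)/(S_up−S_dn) = (0.0000−0.2398)/(294.5257−159.8202) = -0.0018. V = [p*·0.0000 + (1−p*)·0.2398]/1.21 = 0.0269. B = V − Δ·S = 0.4334.
(3,3): S=420.7510. Δ = (V_up−V_dn)/(S_up−S_dn) = (0.0000−0.0000)/(542.7688−294.5257) = 0.0000. V = [p*·0.0000 + (1−p*)·0.0000]/1.21 = 0.0000. B = V − Δ·S = 0.0000.
(2,0): S=96.0400. Δ = (V_up−V_dn)/(S_up−S_dn) = (8.3894−65.0530)/(123.8916−67.2280) = -1.0000. V = [p*·8.3894 + (1−p*)·65.0530]/1.21 = 13.2831. B = V − Δ·S = 109.3231.
(2,1): S=176.9880. Δ = (V_up−V_dn)/(S_up−S_dn) = (0.0269−8.3894)/(228.3145−123.8916) = -0.0801. V = [p*·0.0269 + (1−p*)·8.3894]/1.21 = 0.9593. B = V − Δ·S = 15.1331.
(2,2): S=326.1636. Δ = (V_up−V_dn)/(S_up−S_dn) = (0.0000−0.0269)/(420.7510−228.3145) = -0.0001. V = [p*·0.0000 + (1−p*)·0.0269]/1.21 = 0.0030. B = V − Δ·S = 0.0486.
(1,0): S=137.2000. Δ = (V_up−V_dn)/(S_up−S_dn) = (0.9593−13.2831)/(176.9880−96.0400) = -0.1522. V = [p*·0.9593 + (1−p*)·13.2831]/1.21 = 2.1738. B = V − Δ·S = 23.0617.
(1,1): S=252.8400. Δ = (V_up−V_dn)/(S_up−S_dn) = (0.0030−0.9593)/(326.1636−176.9880) = -0.0064. V = [p*·0.0030 + (1−p*)·0.9593]/1.21 = 0.1097. B = V − Δ·S = 1.7305.
(0,0): S=196.0000. Δ = (V_up−V_dn)/(S_up−S_dn) = (0.1097−2.1738)/(252.8400−137.2000) = -0.0179. V = [p*·0.1097 + (1−p*)·2.1738]/1.21 = 0.3219. B = V − Δ·S = 3.8206.
Self-financing check: at every node Δ·S+B equals the discounted successor values.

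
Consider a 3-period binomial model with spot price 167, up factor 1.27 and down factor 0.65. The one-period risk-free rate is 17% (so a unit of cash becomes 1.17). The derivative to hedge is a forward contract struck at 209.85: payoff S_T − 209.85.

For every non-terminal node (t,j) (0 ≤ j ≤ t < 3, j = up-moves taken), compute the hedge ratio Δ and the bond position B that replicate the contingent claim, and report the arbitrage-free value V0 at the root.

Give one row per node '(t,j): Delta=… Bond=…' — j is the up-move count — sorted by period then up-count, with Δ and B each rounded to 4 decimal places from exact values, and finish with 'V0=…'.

(0,0): Delta=1.0000 Bond=-131.0242
(1,0): Delta=1.0000 Bond=-153.2983
(1,1): Delta=1.0000 Bond=-153.2983
(2,0): Delta=1.0000 Bond=-179.3590
(2,1): Delta=1.0000 Bond=-179.3590
(2,2): Delta=1.0000 Bond=-179.3590
V0=35.9758

No-arbitrage ⇒ martingale measure with p* = (R−d)/(u−d) = 0.8387.
Terminal values V(3,·): V(3,0)=-163.9876, V(3,1)=-120.2420, V(3,2)=-34.7697, V(3,3)=132.2300
(2,0): S=70.5575. Δ = (V_up−V_dn)/(S_up−S_dn) = (-120.2420−-163.9876)/(89.6080−45.8624) = 1.0000. V = [p*·-120.2420 + (1−p*)·-163.9876]/1.17 = -108.8015. B = V − Δ·S = -179.3590.
(2,1): S=137.8585. Δ = (V_up−V_dn)/(S_up−S_dn) = (-34.7697−-120.2420)/(175.0803−89.6080) = 1.0000. V = [p*·-34.7697 + (1−p*)·-120.2420]/1.17 = -41.5005. B = V − Δ·S = -179.3590.
(2,2): S=269.3543. Δ = (V_up−V_dn)/(S_up−S_dn) = (132.2300−-34.7697)/(342.0800−175.0803) = 1.0000. V = [p*·132.2300 + (1−p*)·-34.7697]/1.17 = 89.9953. B = V − Δ·S = -179.3590.
(1,0): S=108.5500. Δ = (V_up−V_dn)/(S_up−S_dn) = (-41.5005−-108.8015)/(137.8585−70.5575) = 1.0000. V = [p*·-41.5005 + (1−p*)·-108.8015]/1.17 = -44.7483. B = V − Δ·S = -153.2983.
(1,1): S=212.0900. Δ = (V_up−V_dn)/(S_up−S_dn) = (89.9953−-41.5005)/(269.3543−137.8585) = 1.0000. V = [p*·89.9953 + (1−p*)·-41.5005]/1.17 = 58.7917. B = V − Δ·S = -153.2983.
(0,0): S=167.0000. Δ = (V_up−V_dn)/(S_up−S_dn) = (58.7917−-44.7483)/(212.0900−108.5500) = 1.0000. V = [p*·58.7917 + (1−p*)·-44.7483]/1.17 = 35.9758. B = V − Δ·S = -131.0242.
Self-financing check: at every node Δ·S+B equals the discounted successor values.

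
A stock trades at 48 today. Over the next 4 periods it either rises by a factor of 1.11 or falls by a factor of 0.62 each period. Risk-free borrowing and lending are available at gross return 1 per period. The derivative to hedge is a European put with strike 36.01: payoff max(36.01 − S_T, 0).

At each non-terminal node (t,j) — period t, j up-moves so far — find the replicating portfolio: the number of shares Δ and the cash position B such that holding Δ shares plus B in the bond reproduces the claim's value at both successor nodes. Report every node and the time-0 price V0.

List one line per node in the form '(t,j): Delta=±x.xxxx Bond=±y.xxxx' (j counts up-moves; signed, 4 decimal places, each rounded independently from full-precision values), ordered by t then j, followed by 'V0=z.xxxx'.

(0,0): Delta=-0.2814 Bond=16.8108
(1,0): Delta=-0.8065 Bond=32.4405
(1,1): Delta=-0.1964 Bond=12.2865
(2,0): Delta=-1.0000 Bond=36.0100
(2,1): Delta=-0.7753 Bond=31.4072
(2,2): Delta=-0.1028 Bond=6.7515
(3,0): Delta=-1.0000 Bond=36.0100
(3,1): Delta=-1.0000 Bond=36.0100
(3,2): Delta=-0.7389 Bond=30.0748
(3,3): Delta=0.0000 Bond=0.0000
V0=3.3059

The replicating-portfolio and risk-neutral prices coincide; use p* = (1−0.62)/(1.11−0.62) = 0.7755 for the latter.
Terminal payoffs: V(4,0)=28.9174, V(4,1)=23.3119, V(4,2)=13.2763, V(4,3)=0.0000, V(4,4)=0.0000
  t=3,j=0: stock 11.4397 → up 12.6981 (V=23.3119), down 7.0926 (V=28.9174). Price 24.5703; hedge Δ=-1.0000, bond B=36.0100.
  t=3,j=1: stock 20.4808 → up 22.7337 (V=13.2763), down 12.6981 (V=23.3119). Price 15.5292; hedge Δ=-1.0000, bond B=36.0100.
  t=3,j=2: stock 36.6673 → up 40.7007 (V=0.0000), down 22.7337 (V=13.2763). Price 2.9804; hedge Δ=-0.7389, bond B=30.0748.
  t=3,j=3: stock 65.6463 → up 72.8674 (V=0.0000), down 40.7007 (V=0.0000). Price 0.0000; hedge Δ=0.0000, bond B=0.0000.
  t=2,j=0: stock 18.4512 → up 20.4808 (V=15.5292), down 11.4397 (V=24.5703). Price 17.5588; hedge Δ=-1.0000, bond B=36.0100.
  t=2,j=1: stock 33.0336 → up 36.6673 (V=2.9804), down 20.4808 (V=15.5292). Price 5.7975; hedge Δ=-0.7753, bond B=31.4072.
  t=2,j=2: stock 59.1408 → up 65.6463 (V=0.0000), down 36.6673 (V=2.9804). Price 0.6691; hedge Δ=-0.1028, bond B=6.7515.
  t=1,j=0: stock 29.7600 → up 33.0336 (V=5.7975), down 18.4512 (V=17.5588). Price 8.4378; hedge Δ=-0.8065, bond B=32.4405.
  t=1,j=1: stock 53.2800 → up 59.1408 (V=0.6691), down 33.0336 (V=5.7975). Price 1.8203; hedge Δ=-0.1964, bond B=12.2865.
  t=0,j=0: stock 48.0000 → up 53.2800 (V=1.8203), down 29.7600 (V=8.4378). Price 3.3059; hedge Δ=-0.2814, bond B=16.8108.
The time-0 hedge costs 3.3059, which is the no-arbitrage price.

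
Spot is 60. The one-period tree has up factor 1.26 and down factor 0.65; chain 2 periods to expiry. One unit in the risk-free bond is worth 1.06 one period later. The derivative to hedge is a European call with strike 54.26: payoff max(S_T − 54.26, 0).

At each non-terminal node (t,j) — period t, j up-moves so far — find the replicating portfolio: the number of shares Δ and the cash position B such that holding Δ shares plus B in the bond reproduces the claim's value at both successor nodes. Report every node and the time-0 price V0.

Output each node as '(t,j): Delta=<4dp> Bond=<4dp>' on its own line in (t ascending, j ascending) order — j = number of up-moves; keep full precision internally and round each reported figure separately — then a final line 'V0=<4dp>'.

(0,0): Delta=0.7102 Bond=-26.1317
(1,0): Delta=0.0000 Bond=0.0000
(1,1): Delta=0.8890 Bond=-41.2116
V0=16.4831

The replicating-portfolio and risk-neutral prices coincide; use p* = (1.06−0.65)/(1.26−0.65) = 0.6721 for the latter.
Terminal payoffs: V(2,0)=0.0000, V(2,1)=0.0000, V(2,2)=40.9960
  t=1,j=0: stock 39.0000 → up 49.1400 (V=0.0000), down 25.3500 (V=0.0000). Price 0.0000; hedge Δ=0.0000, bond B=0.0000.
  t=1,j=1: stock 75.6000 → up 95.2560 (V=40.9960), down 49.1400 (V=0.0000). Price 25.9950; hedge Δ=0.8890, bond B=-41.2116.
  t=0,j=0: stock 60.0000 → up 75.6000 (V=25.9950), down 39.0000 (V=0.0000). Price 16.4831; hedge Δ=0.7102, bond B=-26.1317.
Each (Δ,B) replicates both successor values, so the strategy is self-financing and V0 is arbitrage-free.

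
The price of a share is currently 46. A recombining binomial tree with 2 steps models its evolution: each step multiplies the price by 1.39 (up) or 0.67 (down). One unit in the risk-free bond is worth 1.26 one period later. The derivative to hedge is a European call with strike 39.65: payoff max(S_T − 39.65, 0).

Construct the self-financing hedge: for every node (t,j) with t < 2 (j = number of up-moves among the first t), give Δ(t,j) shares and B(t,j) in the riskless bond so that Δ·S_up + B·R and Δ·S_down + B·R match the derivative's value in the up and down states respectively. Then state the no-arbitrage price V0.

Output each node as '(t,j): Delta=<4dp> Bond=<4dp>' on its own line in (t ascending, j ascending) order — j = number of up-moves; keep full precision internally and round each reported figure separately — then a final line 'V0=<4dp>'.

Since d<R<u, set p* = (R−d)/(u−d) = 0.8194; price each node as the discounted p*-expectation of its children.
Terminal values V(2,·): V(2,0)=0.0000, V(2,1)=3.1898, V(2,2)=49.2266
  t=1,j=0: stock 30.8200 → up 42.8398 (V=3.1898), down 20.6494 (V=0.0000). Price 2.0745; hedge Δ=0.1437, bond B=-2.3558.
  t=1,j=1: stock 63.9400 → up 88.8766 (V=49.2266), down 42.8398 (V=3.1898). Price 32.4717; hedge Δ=1.0000, bond B=-31.4683.
  t=0,j=0: stock 46.0000 → up 63.9400 (V=32.4717), down 30.8200 (V=2.0745). Price 21.4154; hedge Δ=0.9178, bond B=-20.8030.
Check: Δ(0,0)·S0 + B(0,0) = 21.4154 = V0.

(0,0): Delta=0.9178 Bond=-20.8030
(1,0): Delta=0.1437 Bond=-2.3558
(1,1): Delta=1.0000 Bond=-31.4683
V0=21.4154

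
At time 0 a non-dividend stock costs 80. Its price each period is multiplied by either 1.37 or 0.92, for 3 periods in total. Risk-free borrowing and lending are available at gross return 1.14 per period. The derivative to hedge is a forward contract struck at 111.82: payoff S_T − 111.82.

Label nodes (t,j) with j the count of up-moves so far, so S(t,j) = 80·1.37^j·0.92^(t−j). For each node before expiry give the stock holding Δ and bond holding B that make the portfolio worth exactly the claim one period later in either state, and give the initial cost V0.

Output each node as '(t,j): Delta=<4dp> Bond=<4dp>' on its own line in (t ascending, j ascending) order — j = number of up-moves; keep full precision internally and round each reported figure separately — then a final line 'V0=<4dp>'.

The replicating-portfolio and risk-neutral prices coincide; use p* = (1.14−0.92)/(1.37−0.92) = 0.4889 for the latter.
Payoff layer (t=3): V(3,0)=-49.5250, V(3,1)=-19.0546, V(3,2)=26.3198, V(3,3)=93.8882
  t=2,j=0: stock 67.7120 → up 92.7654 (V=-19.0546), down 62.2950 (V=-49.5250). Price -30.3757; hedge Δ=1.0000, bond B=-98.0877.
  t=2,j=1: stock 100.8320 → up 138.1398 (V=26.3198), down 92.7654 (V=-19.0546). Price 2.7443; hedge Δ=1.0000, bond B=-98.0877.
  t=2,j=2: stock 150.1520 → up 205.7082 (V=93.8882), down 138.1398 (V=26.3198). Price 52.0643; hedge Δ=1.0000, bond B=-98.0877.
  t=1,j=0: stock 73.6000 → up 100.8320 (V=2.7443), down 67.7120 (V=-30.3757). Price -12.4419; hedge Δ=1.0000, bond B=-86.0419.
  t=1,j=1: stock 109.6000 → up 150.1520 (V=52.0643), down 100.8320 (V=2.7443). Price 23.5581; hedge Δ=1.0000, bond B=-86.0419.
  t=0,j=0: stock 80.0000 → up 109.6000 (V=23.5581), down 73.6000 (V=-12.4419). Price 4.5247; hedge Δ=1.0000, bond B=-75.4753.
Self-financing check: at every node Δ·S+B equals the discounted successor values.

(0,0): Delta=1.0000 Bond=-75.4753
(1,0): Delta=1.0000 Bond=-86.0419
(1,1): Delta=1.0000 Bond=-86.0419
(2,0): Delta=1.0000 Bond=-98.0877
(2,1): Delta=1.0000 Bond=-98.0877
(2,2): Delta=1.0000 Bond=-98.0877
V0=4.5247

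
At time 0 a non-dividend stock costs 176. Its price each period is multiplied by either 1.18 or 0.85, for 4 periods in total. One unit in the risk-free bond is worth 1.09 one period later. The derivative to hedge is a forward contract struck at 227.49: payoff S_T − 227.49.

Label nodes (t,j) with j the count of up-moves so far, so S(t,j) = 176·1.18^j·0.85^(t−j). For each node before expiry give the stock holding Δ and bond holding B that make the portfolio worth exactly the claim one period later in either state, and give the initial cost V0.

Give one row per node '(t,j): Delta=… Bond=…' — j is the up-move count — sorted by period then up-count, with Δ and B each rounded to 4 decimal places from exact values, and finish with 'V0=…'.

(0,0): Delta=1.0000 Bond=-161.1597
(1,0): Delta=1.0000 Bond=-175.6640
(1,1): Delta=1.0000 Bond=-175.6640
(2,0): Delta=1.0000 Bond=-191.4738
(2,1): Delta=1.0000 Bond=-191.4738
(2,2): Delta=1.0000 Bond=-191.4738
(3,0): Delta=1.0000 Bond=-208.7064
(3,1): Delta=1.0000 Bond=-208.7064
(3,2): Delta=1.0000 Bond=-208.7064
(3,3): Delta=1.0000 Bond=-208.7064
V0=14.8403

No-arbitrage ⇒ martingale measure with p* = (R−d)/(u−d) = 0.7273.
Terminal values V(4,·): V(4,0)=-135.6169, V(4,1)=-99.9485, V(4,2)=-50.4324, V(4,3)=18.3076, V(4,4)=113.7349
  t=3,j=0: stock 108.0860 → up 127.5415 (V=-99.9485), down 91.8731 (V=-135.6169). Price -100.6204; hedge Δ=1.0000, bond B=-208.7064.
  t=3,j=1: stock 150.0488 → up 177.0576 (V=-50.4324), down 127.5415 (V=-99.9485). Price -58.6576; hedge Δ=1.0000, bond B=-208.7064.
  t=3,j=2: stock 208.3030 → up 245.7976 (V=18.3076), down 177.0576 (V=-50.4324). Price -0.4034; hedge Δ=1.0000, bond B=-208.7064.
  t=3,j=3: stock 289.1736 → up 341.2249 (V=113.7349), down 245.7976 (V=18.3076). Price 80.4672; hedge Δ=1.0000, bond B=-208.7064.
  t=2,j=0: stock 127.1600 → up 150.0488 (V=-58.6576), down 108.0860 (V=-100.6204). Price -64.3138; hedge Δ=1.0000, bond B=-191.4738.
  t=2,j=1: stock 176.5280 → up 208.3030 (V=-0.4034), down 150.0488 (V=-58.6576). Price -14.9458; hedge Δ=1.0000, bond B=-191.4738.
  t=2,j=2: stock 245.0624 → up 289.1736 (V=80.4672), down 208.3030 (V=-0.4034). Price 53.5886; hedge Δ=1.0000, bond B=-191.4738.
  t=1,j=0: stock 149.6000 → up 176.5280 (V=-14.9458), down 127.1600 (V=-64.3138). Price -26.0640; hedge Δ=1.0000, bond B=-175.6640.
  t=1,j=1: stock 207.6800 → up 245.0624 (V=53.5886), down 176.5280 (V=-14.9458). Price 32.0160; hedge Δ=1.0000, bond B=-175.6640.
  t=0,j=0: stock 176.0000 → up 207.6800 (V=32.0160), down 149.6000 (V=-26.0640). Price 14.8403; hedge Δ=1.0000, bond B=-161.1597.
Each (Δ,B) replicates both successor values, so the strategy is self-financing and V0 is arbitrage-free.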